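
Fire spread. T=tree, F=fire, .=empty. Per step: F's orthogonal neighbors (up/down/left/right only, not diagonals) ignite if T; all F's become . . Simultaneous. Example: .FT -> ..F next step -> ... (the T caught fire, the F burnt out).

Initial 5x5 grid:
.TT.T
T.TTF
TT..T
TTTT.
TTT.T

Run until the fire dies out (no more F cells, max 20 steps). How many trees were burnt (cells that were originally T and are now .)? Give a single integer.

Step 1: +3 fires, +1 burnt (F count now 3)
Step 2: +1 fires, +3 burnt (F count now 1)
Step 3: +1 fires, +1 burnt (F count now 1)
Step 4: +1 fires, +1 burnt (F count now 1)
Step 5: +0 fires, +1 burnt (F count now 0)
Fire out after step 5
Initially T: 17, now '.': 14
Total burnt (originally-T cells now '.'): 6

Answer: 6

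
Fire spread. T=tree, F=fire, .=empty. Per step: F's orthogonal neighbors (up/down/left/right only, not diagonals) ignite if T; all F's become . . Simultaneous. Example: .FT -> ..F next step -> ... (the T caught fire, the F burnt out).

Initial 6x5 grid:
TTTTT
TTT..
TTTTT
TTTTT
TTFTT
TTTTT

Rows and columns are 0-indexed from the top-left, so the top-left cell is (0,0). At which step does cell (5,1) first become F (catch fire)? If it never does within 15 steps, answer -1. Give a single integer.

Step 1: cell (5,1)='T' (+4 fires, +1 burnt)
Step 2: cell (5,1)='F' (+7 fires, +4 burnt)
  -> target ignites at step 2
Step 3: cell (5,1)='.' (+7 fires, +7 burnt)
Step 4: cell (5,1)='.' (+4 fires, +7 burnt)
Step 5: cell (5,1)='.' (+3 fires, +4 burnt)
Step 6: cell (5,1)='.' (+2 fires, +3 burnt)
Step 7: cell (5,1)='.' (+0 fires, +2 burnt)
  fire out at step 7

2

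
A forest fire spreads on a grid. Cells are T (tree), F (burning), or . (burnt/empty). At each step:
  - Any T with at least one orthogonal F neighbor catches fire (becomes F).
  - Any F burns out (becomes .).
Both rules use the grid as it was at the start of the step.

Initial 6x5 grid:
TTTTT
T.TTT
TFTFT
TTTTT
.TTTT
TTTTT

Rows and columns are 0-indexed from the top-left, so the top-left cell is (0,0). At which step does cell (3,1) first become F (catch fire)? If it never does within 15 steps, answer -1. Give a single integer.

Step 1: cell (3,1)='F' (+6 fires, +2 burnt)
  -> target ignites at step 1
Step 2: cell (3,1)='.' (+9 fires, +6 burnt)
Step 3: cell (3,1)='.' (+7 fires, +9 burnt)
Step 4: cell (3,1)='.' (+4 fires, +7 burnt)
Step 5: cell (3,1)='.' (+0 fires, +4 burnt)
  fire out at step 5

1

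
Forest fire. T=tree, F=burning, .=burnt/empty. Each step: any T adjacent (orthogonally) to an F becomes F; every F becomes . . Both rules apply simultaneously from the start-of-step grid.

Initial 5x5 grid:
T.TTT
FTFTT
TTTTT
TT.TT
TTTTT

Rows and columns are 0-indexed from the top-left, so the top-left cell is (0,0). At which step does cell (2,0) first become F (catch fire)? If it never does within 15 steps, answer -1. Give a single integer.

Step 1: cell (2,0)='F' (+6 fires, +2 burnt)
  -> target ignites at step 1
Step 2: cell (2,0)='.' (+5 fires, +6 burnt)
Step 3: cell (2,0)='.' (+5 fires, +5 burnt)
Step 4: cell (2,0)='.' (+3 fires, +5 burnt)
Step 5: cell (2,0)='.' (+2 fires, +3 burnt)
Step 6: cell (2,0)='.' (+0 fires, +2 burnt)
  fire out at step 6

1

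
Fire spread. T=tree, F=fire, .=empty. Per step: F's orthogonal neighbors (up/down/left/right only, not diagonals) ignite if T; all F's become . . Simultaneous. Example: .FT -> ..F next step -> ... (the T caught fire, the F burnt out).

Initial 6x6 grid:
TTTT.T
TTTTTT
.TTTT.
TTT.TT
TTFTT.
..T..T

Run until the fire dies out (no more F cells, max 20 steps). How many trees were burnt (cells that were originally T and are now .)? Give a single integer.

Step 1: +4 fires, +1 burnt (F count now 4)
Step 2: +4 fires, +4 burnt (F count now 4)
Step 3: +5 fires, +4 burnt (F count now 5)
Step 4: +5 fires, +5 burnt (F count now 5)
Step 5: +4 fires, +5 burnt (F count now 4)
Step 6: +2 fires, +4 burnt (F count now 2)
Step 7: +1 fires, +2 burnt (F count now 1)
Step 8: +0 fires, +1 burnt (F count now 0)
Fire out after step 8
Initially T: 26, now '.': 35
Total burnt (originally-T cells now '.'): 25

Answer: 25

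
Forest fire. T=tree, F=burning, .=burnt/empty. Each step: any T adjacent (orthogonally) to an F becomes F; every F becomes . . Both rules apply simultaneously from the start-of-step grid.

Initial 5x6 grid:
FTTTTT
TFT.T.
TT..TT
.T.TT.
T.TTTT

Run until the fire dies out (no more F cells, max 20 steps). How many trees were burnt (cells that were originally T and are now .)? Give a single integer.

Step 1: +4 fires, +2 burnt (F count now 4)
Step 2: +3 fires, +4 burnt (F count now 3)
Step 3: +1 fires, +3 burnt (F count now 1)
Step 4: +1 fires, +1 burnt (F count now 1)
Step 5: +2 fires, +1 burnt (F count now 2)
Step 6: +1 fires, +2 burnt (F count now 1)
Step 7: +2 fires, +1 burnt (F count now 2)
Step 8: +2 fires, +2 burnt (F count now 2)
Step 9: +2 fires, +2 burnt (F count now 2)
Step 10: +1 fires, +2 burnt (F count now 1)
Step 11: +0 fires, +1 burnt (F count now 0)
Fire out after step 11
Initially T: 20, now '.': 29
Total burnt (originally-T cells now '.'): 19

Answer: 19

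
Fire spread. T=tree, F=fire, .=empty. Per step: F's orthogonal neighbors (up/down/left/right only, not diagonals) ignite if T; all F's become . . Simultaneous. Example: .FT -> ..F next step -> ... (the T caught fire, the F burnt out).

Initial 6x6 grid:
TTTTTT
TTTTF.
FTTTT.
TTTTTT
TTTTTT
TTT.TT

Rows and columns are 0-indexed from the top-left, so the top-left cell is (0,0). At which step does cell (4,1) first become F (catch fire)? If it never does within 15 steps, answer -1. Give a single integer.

Step 1: cell (4,1)='T' (+6 fires, +2 burnt)
Step 2: cell (4,1)='T' (+10 fires, +6 burnt)
Step 3: cell (4,1)='F' (+8 fires, +10 burnt)
  -> target ignites at step 3
Step 4: cell (4,1)='.' (+5 fires, +8 burnt)
Step 5: cell (4,1)='.' (+2 fires, +5 burnt)
Step 6: cell (4,1)='.' (+0 fires, +2 burnt)
  fire out at step 6

3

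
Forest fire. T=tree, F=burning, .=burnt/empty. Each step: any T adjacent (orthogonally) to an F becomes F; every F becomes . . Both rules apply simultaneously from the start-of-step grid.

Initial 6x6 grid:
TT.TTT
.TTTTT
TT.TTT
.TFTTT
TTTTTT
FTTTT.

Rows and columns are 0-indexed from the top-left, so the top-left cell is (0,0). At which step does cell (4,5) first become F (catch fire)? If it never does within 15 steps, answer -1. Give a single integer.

Step 1: cell (4,5)='T' (+5 fires, +2 burnt)
Step 2: cell (4,5)='T' (+6 fires, +5 burnt)
Step 3: cell (4,5)='T' (+7 fires, +6 burnt)
Step 4: cell (4,5)='F' (+7 fires, +7 burnt)
  -> target ignites at step 4
Step 5: cell (4,5)='.' (+3 fires, +7 burnt)
Step 6: cell (4,5)='.' (+1 fires, +3 burnt)
Step 7: cell (4,5)='.' (+0 fires, +1 burnt)
  fire out at step 7

4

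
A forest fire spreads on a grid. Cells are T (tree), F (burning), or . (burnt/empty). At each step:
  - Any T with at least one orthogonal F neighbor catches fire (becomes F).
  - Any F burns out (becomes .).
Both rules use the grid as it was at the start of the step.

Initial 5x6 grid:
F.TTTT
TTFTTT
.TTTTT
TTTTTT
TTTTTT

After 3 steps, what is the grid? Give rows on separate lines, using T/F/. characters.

Step 1: 5 trees catch fire, 2 burn out
  ..FTTT
  FF.FTT
  .TFTTT
  TTTTTT
  TTTTTT
Step 2: 5 trees catch fire, 5 burn out
  ...FTT
  ....FT
  .F.FTT
  TTFTTT
  TTTTTT
Step 3: 6 trees catch fire, 5 burn out
  ....FT
  .....F
  ....FT
  TF.FTT
  TTFTTT

....FT
.....F
....FT
TF.FTT
TTFTTT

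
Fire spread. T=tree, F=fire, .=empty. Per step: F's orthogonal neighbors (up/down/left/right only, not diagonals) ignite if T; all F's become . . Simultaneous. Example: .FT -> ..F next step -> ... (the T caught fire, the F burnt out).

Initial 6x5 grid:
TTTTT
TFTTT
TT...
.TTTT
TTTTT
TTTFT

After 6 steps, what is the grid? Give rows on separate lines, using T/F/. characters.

Step 1: 7 trees catch fire, 2 burn out
  TFTTT
  F.FTT
  TF...
  .TTTT
  TTTFT
  TTF.F
Step 2: 9 trees catch fire, 7 burn out
  F.FTT
  ...FT
  F....
  .FTFT
  TTF.F
  TF...
Step 3: 6 trees catch fire, 9 burn out
  ...FT
  ....F
  .....
  ..F.F
  TF...
  F....
Step 4: 2 trees catch fire, 6 burn out
  ....F
  .....
  .....
  .....
  F....
  .....
Step 5: 0 trees catch fire, 2 burn out
  .....
  .....
  .....
  .....
  .....
  .....
Step 6: 0 trees catch fire, 0 burn out
  .....
  .....
  .....
  .....
  .....
  .....

.....
.....
.....
.....
.....
.....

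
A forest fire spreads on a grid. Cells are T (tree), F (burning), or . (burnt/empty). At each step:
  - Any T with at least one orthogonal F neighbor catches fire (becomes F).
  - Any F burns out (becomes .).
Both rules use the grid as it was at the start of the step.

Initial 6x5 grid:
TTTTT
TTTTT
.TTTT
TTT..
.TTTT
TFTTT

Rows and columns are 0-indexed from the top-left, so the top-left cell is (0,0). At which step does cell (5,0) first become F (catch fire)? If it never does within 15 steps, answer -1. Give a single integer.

Step 1: cell (5,0)='F' (+3 fires, +1 burnt)
  -> target ignites at step 1
Step 2: cell (5,0)='.' (+3 fires, +3 burnt)
Step 3: cell (5,0)='.' (+5 fires, +3 burnt)
Step 4: cell (5,0)='.' (+3 fires, +5 burnt)
Step 5: cell (5,0)='.' (+4 fires, +3 burnt)
Step 6: cell (5,0)='.' (+4 fires, +4 burnt)
Step 7: cell (5,0)='.' (+2 fires, +4 burnt)
Step 8: cell (5,0)='.' (+1 fires, +2 burnt)
Step 9: cell (5,0)='.' (+0 fires, +1 burnt)
  fire out at step 9

1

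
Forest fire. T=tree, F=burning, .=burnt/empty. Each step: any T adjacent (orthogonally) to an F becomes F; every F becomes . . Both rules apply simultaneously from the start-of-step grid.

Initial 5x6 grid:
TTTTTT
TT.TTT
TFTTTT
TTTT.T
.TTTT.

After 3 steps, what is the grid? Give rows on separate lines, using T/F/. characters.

Step 1: 4 trees catch fire, 1 burn out
  TTTTTT
  TF.TTT
  F.FTTT
  TFTT.T
  .TTTT.
Step 2: 6 trees catch fire, 4 burn out
  TFTTTT
  F..TTT
  ...FTT
  F.FT.T
  .FTTT.
Step 3: 6 trees catch fire, 6 burn out
  F.FTTT
  ...FTT
  ....FT
  ...F.T
  ..FTT.

F.FTTT
...FTT
....FT
...F.T
..FTT.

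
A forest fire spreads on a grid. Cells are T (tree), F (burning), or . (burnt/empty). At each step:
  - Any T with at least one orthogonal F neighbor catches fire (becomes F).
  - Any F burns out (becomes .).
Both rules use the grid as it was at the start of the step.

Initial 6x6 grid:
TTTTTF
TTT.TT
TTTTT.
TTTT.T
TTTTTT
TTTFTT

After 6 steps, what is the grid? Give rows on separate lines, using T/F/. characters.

Step 1: 5 trees catch fire, 2 burn out
  TTTTF.
  TTT.TF
  TTTTT.
  TTTT.T
  TTTFTT
  TTF.FT
Step 2: 7 trees catch fire, 5 burn out
  TTTF..
  TTT.F.
  TTTTT.
  TTTF.T
  TTF.FT
  TF...F
Step 3: 7 trees catch fire, 7 burn out
  TTF...
  TTT...
  TTTFF.
  TTF..T
  TF...F
  F.....
Step 4: 6 trees catch fire, 7 burn out
  TF....
  TTF...
  TTF...
  TF...F
  F.....
  ......
Step 5: 4 trees catch fire, 6 burn out
  F.....
  TF....
  TF....
  F.....
  ......
  ......
Step 6: 2 trees catch fire, 4 burn out
  ......
  F.....
  F.....
  ......
  ......
  ......

......
F.....
F.....
......
......
......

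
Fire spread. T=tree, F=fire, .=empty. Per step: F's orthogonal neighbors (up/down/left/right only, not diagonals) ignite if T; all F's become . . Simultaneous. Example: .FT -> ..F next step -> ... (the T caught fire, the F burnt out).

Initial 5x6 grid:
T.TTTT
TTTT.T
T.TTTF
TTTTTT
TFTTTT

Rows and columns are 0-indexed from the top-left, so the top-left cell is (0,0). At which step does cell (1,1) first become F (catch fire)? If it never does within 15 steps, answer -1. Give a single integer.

Step 1: cell (1,1)='T' (+6 fires, +2 burnt)
Step 2: cell (1,1)='T' (+7 fires, +6 burnt)
Step 3: cell (1,1)='T' (+6 fires, +7 burnt)
Step 4: cell (1,1)='T' (+3 fires, +6 burnt)
Step 5: cell (1,1)='F' (+3 fires, +3 burnt)
  -> target ignites at step 5
Step 6: cell (1,1)='.' (+0 fires, +3 burnt)
  fire out at step 6

5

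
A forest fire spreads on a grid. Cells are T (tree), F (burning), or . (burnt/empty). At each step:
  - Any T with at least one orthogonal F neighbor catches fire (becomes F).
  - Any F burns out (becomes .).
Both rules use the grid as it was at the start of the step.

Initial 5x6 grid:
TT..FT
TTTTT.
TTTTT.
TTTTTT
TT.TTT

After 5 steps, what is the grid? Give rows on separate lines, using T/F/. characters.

Step 1: 2 trees catch fire, 1 burn out
  TT...F
  TTTTF.
  TTTTT.
  TTTTTT
  TT.TTT
Step 2: 2 trees catch fire, 2 burn out
  TT....
  TTTF..
  TTTTF.
  TTTTTT
  TT.TTT
Step 3: 3 trees catch fire, 2 burn out
  TT....
  TTF...
  TTTF..
  TTTTFT
  TT.TTT
Step 4: 5 trees catch fire, 3 burn out
  TT....
  TF....
  TTF...
  TTTF.F
  TT.TFT
Step 5: 6 trees catch fire, 5 burn out
  TF....
  F.....
  TF....
  TTF...
  TT.F.F

TF....
F.....
TF....
TTF...
TT.F.F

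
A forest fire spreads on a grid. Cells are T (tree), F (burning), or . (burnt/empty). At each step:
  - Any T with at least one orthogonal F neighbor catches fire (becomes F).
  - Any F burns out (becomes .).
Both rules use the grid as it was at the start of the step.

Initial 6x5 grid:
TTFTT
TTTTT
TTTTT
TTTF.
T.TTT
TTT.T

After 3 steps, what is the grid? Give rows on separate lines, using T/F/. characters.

Step 1: 6 trees catch fire, 2 burn out
  TF.FT
  TTFTT
  TTTFT
  TTF..
  T.TFT
  TTT.T
Step 2: 9 trees catch fire, 6 burn out
  F...F
  TF.FT
  TTF.F
  TF...
  T.F.F
  TTT.T
Step 3: 6 trees catch fire, 9 burn out
  .....
  F...F
  TF...
  F....
  T....
  TTF.F

.....
F...F
TF...
F....
T....
TTF.F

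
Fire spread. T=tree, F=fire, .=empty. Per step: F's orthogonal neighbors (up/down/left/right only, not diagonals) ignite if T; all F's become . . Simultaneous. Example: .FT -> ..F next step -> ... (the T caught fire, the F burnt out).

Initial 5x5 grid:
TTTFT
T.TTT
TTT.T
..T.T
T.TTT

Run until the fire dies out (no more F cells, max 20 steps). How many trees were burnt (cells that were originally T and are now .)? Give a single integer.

Step 1: +3 fires, +1 burnt (F count now 3)
Step 2: +3 fires, +3 burnt (F count now 3)
Step 3: +3 fires, +3 burnt (F count now 3)
Step 4: +4 fires, +3 burnt (F count now 4)
Step 5: +3 fires, +4 burnt (F count now 3)
Step 6: +1 fires, +3 burnt (F count now 1)
Step 7: +0 fires, +1 burnt (F count now 0)
Fire out after step 7
Initially T: 18, now '.': 24
Total burnt (originally-T cells now '.'): 17

Answer: 17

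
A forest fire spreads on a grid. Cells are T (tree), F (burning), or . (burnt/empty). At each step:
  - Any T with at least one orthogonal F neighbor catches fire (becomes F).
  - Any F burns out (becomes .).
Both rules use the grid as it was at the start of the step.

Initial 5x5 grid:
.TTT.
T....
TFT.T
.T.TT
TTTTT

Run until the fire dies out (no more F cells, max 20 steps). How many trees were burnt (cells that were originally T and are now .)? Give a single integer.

Answer: 12

Derivation:
Step 1: +3 fires, +1 burnt (F count now 3)
Step 2: +2 fires, +3 burnt (F count now 2)
Step 3: +2 fires, +2 burnt (F count now 2)
Step 4: +1 fires, +2 burnt (F count now 1)
Step 5: +2 fires, +1 burnt (F count now 2)
Step 6: +1 fires, +2 burnt (F count now 1)
Step 7: +1 fires, +1 burnt (F count now 1)
Step 8: +0 fires, +1 burnt (F count now 0)
Fire out after step 8
Initially T: 15, now '.': 22
Total burnt (originally-T cells now '.'): 12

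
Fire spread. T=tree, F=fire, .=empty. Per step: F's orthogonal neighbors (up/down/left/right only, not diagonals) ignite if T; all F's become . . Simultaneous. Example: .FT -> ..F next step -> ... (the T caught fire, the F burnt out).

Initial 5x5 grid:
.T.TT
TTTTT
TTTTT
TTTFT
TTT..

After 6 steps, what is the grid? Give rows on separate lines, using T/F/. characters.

Step 1: 3 trees catch fire, 1 burn out
  .T.TT
  TTTTT
  TTTFT
  TTF.F
  TTT..
Step 2: 5 trees catch fire, 3 burn out
  .T.TT
  TTTFT
  TTF.F
  TF...
  TTF..
Step 3: 6 trees catch fire, 5 burn out
  .T.FT
  TTF.F
  TF...
  F....
  TF...
Step 4: 4 trees catch fire, 6 burn out
  .T..F
  TF...
  F....
  .....
  F....
Step 5: 2 trees catch fire, 4 burn out
  .F...
  F....
  .....
  .....
  .....
Step 6: 0 trees catch fire, 2 burn out
  .....
  .....
  .....
  .....
  .....

.....
.....
.....
.....
.....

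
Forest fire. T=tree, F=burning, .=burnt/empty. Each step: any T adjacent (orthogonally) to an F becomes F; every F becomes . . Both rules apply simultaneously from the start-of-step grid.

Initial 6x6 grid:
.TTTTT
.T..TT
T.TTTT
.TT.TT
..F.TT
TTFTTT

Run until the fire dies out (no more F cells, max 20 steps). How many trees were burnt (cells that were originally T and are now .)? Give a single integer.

Answer: 23

Derivation:
Step 1: +3 fires, +2 burnt (F count now 3)
Step 2: +4 fires, +3 burnt (F count now 4)
Step 3: +3 fires, +4 burnt (F count now 3)
Step 4: +3 fires, +3 burnt (F count now 3)
Step 5: +3 fires, +3 burnt (F count now 3)
Step 6: +2 fires, +3 burnt (F count now 2)
Step 7: +2 fires, +2 burnt (F count now 2)
Step 8: +1 fires, +2 burnt (F count now 1)
Step 9: +1 fires, +1 burnt (F count now 1)
Step 10: +1 fires, +1 burnt (F count now 1)
Step 11: +0 fires, +1 burnt (F count now 0)
Fire out after step 11
Initially T: 24, now '.': 35
Total burnt (originally-T cells now '.'): 23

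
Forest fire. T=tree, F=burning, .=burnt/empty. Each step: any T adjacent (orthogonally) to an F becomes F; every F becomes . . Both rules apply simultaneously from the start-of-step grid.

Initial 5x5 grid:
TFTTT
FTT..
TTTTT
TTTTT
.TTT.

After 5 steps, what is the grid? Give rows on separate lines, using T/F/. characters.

Step 1: 4 trees catch fire, 2 burn out
  F.FTT
  .FT..
  FTTTT
  TTTTT
  .TTT.
Step 2: 4 trees catch fire, 4 burn out
  ...FT
  ..F..
  .FTTT
  FTTTT
  .TTT.
Step 3: 3 trees catch fire, 4 burn out
  ....F
  .....
  ..FTT
  .FTTT
  .TTT.
Step 4: 3 trees catch fire, 3 burn out
  .....
  .....
  ...FT
  ..FTT
  .FTT.
Step 5: 3 trees catch fire, 3 burn out
  .....
  .....
  ....F
  ...FT
  ..FT.

.....
.....
....F
...FT
..FT.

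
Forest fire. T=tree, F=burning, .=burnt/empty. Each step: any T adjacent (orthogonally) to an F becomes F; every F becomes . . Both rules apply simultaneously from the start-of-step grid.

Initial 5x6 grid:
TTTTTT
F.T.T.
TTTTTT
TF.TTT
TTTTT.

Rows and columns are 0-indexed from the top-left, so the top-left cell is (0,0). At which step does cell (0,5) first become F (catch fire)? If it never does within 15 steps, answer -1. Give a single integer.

Step 1: cell (0,5)='T' (+5 fires, +2 burnt)
Step 2: cell (0,5)='T' (+4 fires, +5 burnt)
Step 3: cell (0,5)='T' (+4 fires, +4 burnt)
Step 4: cell (0,5)='T' (+4 fires, +4 burnt)
Step 5: cell (0,5)='T' (+4 fires, +4 burnt)
Step 6: cell (0,5)='F' (+2 fires, +4 burnt)
  -> target ignites at step 6
Step 7: cell (0,5)='.' (+0 fires, +2 burnt)
  fire out at step 7

6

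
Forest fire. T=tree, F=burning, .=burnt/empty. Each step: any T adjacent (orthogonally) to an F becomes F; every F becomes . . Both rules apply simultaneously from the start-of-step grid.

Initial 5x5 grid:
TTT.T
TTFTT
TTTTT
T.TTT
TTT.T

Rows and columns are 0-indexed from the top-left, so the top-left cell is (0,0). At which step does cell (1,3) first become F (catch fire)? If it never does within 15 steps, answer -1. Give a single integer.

Step 1: cell (1,3)='F' (+4 fires, +1 burnt)
  -> target ignites at step 1
Step 2: cell (1,3)='.' (+6 fires, +4 burnt)
Step 3: cell (1,3)='.' (+6 fires, +6 burnt)
Step 4: cell (1,3)='.' (+3 fires, +6 burnt)
Step 5: cell (1,3)='.' (+2 fires, +3 burnt)
Step 6: cell (1,3)='.' (+0 fires, +2 burnt)
  fire out at step 6

1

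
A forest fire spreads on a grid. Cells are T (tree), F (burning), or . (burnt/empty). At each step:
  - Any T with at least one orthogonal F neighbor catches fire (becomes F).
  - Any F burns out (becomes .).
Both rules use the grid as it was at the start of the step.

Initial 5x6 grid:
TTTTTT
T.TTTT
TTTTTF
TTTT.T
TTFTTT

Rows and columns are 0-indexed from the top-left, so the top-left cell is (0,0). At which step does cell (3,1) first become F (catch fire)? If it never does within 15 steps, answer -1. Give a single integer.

Step 1: cell (3,1)='T' (+6 fires, +2 burnt)
Step 2: cell (3,1)='F' (+9 fires, +6 burnt)
  -> target ignites at step 2
Step 3: cell (3,1)='.' (+5 fires, +9 burnt)
Step 4: cell (3,1)='.' (+3 fires, +5 burnt)
Step 5: cell (3,1)='.' (+2 fires, +3 burnt)
Step 6: cell (3,1)='.' (+1 fires, +2 burnt)
Step 7: cell (3,1)='.' (+0 fires, +1 burnt)
  fire out at step 7

2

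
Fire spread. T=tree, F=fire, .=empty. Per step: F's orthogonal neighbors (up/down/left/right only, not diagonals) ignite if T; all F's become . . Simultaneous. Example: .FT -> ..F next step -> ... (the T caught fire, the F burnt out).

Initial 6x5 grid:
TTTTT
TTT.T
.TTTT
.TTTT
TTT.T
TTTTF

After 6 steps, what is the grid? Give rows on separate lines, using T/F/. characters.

Step 1: 2 trees catch fire, 1 burn out
  TTTTT
  TTT.T
  .TTTT
  .TTTT
  TTT.F
  TTTF.
Step 2: 2 trees catch fire, 2 burn out
  TTTTT
  TTT.T
  .TTTT
  .TTTF
  TTT..
  TTF..
Step 3: 4 trees catch fire, 2 burn out
  TTTTT
  TTT.T
  .TTTF
  .TTF.
  TTF..
  TF...
Step 4: 5 trees catch fire, 4 burn out
  TTTTT
  TTT.F
  .TTF.
  .TF..
  TF...
  F....
Step 5: 4 trees catch fire, 5 burn out
  TTTTF
  TTT..
  .TF..
  .F...
  F....
  .....
Step 6: 3 trees catch fire, 4 burn out
  TTTF.
  TTF..
  .F...
  .....
  .....
  .....

TTTF.
TTF..
.F...
.....
.....
.....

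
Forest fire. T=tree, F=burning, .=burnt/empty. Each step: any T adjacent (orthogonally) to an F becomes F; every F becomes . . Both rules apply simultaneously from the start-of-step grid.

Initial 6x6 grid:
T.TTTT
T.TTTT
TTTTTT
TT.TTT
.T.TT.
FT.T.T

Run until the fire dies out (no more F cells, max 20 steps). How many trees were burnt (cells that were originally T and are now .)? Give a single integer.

Answer: 26

Derivation:
Step 1: +1 fires, +1 burnt (F count now 1)
Step 2: +1 fires, +1 burnt (F count now 1)
Step 3: +1 fires, +1 burnt (F count now 1)
Step 4: +2 fires, +1 burnt (F count now 2)
Step 5: +2 fires, +2 burnt (F count now 2)
Step 6: +3 fires, +2 burnt (F count now 3)
Step 7: +5 fires, +3 burnt (F count now 5)
Step 8: +5 fires, +5 burnt (F count now 5)
Step 9: +5 fires, +5 burnt (F count now 5)
Step 10: +1 fires, +5 burnt (F count now 1)
Step 11: +0 fires, +1 burnt (F count now 0)
Fire out after step 11
Initially T: 27, now '.': 35
Total burnt (originally-T cells now '.'): 26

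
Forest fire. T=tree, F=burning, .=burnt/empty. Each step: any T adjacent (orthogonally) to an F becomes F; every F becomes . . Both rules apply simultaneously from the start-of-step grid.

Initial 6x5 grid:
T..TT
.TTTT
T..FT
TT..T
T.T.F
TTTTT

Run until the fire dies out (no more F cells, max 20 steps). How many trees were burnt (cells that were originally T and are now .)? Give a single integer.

Step 1: +4 fires, +2 burnt (F count now 4)
Step 2: +4 fires, +4 burnt (F count now 4)
Step 3: +3 fires, +4 burnt (F count now 3)
Step 4: +2 fires, +3 burnt (F count now 2)
Step 5: +1 fires, +2 burnt (F count now 1)
Step 6: +1 fires, +1 burnt (F count now 1)
Step 7: +1 fires, +1 burnt (F count now 1)
Step 8: +2 fires, +1 burnt (F count now 2)
Step 9: +0 fires, +2 burnt (F count now 0)
Fire out after step 9
Initially T: 19, now '.': 29
Total burnt (originally-T cells now '.'): 18

Answer: 18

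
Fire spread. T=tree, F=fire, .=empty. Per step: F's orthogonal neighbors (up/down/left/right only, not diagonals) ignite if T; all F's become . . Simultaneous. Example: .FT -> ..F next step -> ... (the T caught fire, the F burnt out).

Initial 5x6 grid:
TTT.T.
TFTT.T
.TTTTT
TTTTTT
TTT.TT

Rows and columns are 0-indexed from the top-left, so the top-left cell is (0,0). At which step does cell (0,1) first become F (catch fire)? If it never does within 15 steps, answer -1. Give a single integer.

Step 1: cell (0,1)='F' (+4 fires, +1 burnt)
  -> target ignites at step 1
Step 2: cell (0,1)='.' (+5 fires, +4 burnt)
Step 3: cell (0,1)='.' (+4 fires, +5 burnt)
Step 4: cell (0,1)='.' (+4 fires, +4 burnt)
Step 5: cell (0,1)='.' (+2 fires, +4 burnt)
Step 6: cell (0,1)='.' (+3 fires, +2 burnt)
Step 7: cell (0,1)='.' (+1 fires, +3 burnt)
Step 8: cell (0,1)='.' (+0 fires, +1 burnt)
  fire out at step 8

1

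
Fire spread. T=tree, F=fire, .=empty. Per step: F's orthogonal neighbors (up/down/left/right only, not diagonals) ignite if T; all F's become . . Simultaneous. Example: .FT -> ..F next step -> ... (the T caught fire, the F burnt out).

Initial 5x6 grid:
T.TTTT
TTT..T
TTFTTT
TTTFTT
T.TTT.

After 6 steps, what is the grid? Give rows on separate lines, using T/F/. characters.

Step 1: 6 trees catch fire, 2 burn out
  T.TTTT
  TTF..T
  TF.FTT
  TTF.FT
  T.TFT.
Step 2: 8 trees catch fire, 6 burn out
  T.FTTT
  TF...T
  F...FT
  TF...F
  T.F.F.
Step 3: 4 trees catch fire, 8 burn out
  T..FTT
  F....T
  .....F
  F.....
  T.....
Step 4: 4 trees catch fire, 4 burn out
  F...FT
  .....F
  ......
  ......
  F.....
Step 5: 1 trees catch fire, 4 burn out
  .....F
  ......
  ......
  ......
  ......
Step 6: 0 trees catch fire, 1 burn out
  ......
  ......
  ......
  ......
  ......

......
......
......
......
......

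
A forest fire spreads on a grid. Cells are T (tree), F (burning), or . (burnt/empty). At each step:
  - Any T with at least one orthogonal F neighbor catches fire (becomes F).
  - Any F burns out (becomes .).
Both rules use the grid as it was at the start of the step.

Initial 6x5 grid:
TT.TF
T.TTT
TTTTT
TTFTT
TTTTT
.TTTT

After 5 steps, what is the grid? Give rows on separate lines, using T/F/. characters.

Step 1: 6 trees catch fire, 2 burn out
  TT.F.
  T.TTF
  TTFTT
  TF.FT
  TTFTT
  .TTTT
Step 2: 10 trees catch fire, 6 burn out
  TT...
  T.FF.
  TF.FF
  F...F
  TF.FT
  .TFTT
Step 3: 5 trees catch fire, 10 burn out
  TT...
  T....
  F....
  .....
  F...F
  .F.FT
Step 4: 2 trees catch fire, 5 burn out
  TT...
  F....
  .....
  .....
  .....
  ....F
Step 5: 1 trees catch fire, 2 burn out
  FT...
  .....
  .....
  .....
  .....
  .....

FT...
.....
.....
.....
.....
.....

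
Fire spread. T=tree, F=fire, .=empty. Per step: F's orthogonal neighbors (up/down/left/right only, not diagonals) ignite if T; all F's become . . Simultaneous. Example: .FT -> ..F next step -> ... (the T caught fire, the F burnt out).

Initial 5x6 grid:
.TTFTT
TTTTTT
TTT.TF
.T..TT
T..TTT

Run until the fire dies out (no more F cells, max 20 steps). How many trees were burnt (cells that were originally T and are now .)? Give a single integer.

Answer: 20

Derivation:
Step 1: +6 fires, +2 burnt (F count now 6)
Step 2: +6 fires, +6 burnt (F count now 6)
Step 3: +3 fires, +6 burnt (F count now 3)
Step 4: +3 fires, +3 burnt (F count now 3)
Step 5: +2 fires, +3 burnt (F count now 2)
Step 6: +0 fires, +2 burnt (F count now 0)
Fire out after step 6
Initially T: 21, now '.': 29
Total burnt (originally-T cells now '.'): 20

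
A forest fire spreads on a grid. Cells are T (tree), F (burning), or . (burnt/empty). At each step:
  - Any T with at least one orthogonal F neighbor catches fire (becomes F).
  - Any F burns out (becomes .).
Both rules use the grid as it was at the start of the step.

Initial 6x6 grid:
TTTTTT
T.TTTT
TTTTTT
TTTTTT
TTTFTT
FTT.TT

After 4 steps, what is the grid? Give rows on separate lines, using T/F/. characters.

Step 1: 5 trees catch fire, 2 burn out
  TTTTTT
  T.TTTT
  TTTTTT
  TTTFTT
  FTF.FT
  .FT.TT
Step 2: 8 trees catch fire, 5 burn out
  TTTTTT
  T.TTTT
  TTTFTT
  FTF.FT
  .F...F
  ..F.FT
Step 3: 7 trees catch fire, 8 burn out
  TTTTTT
  T.TFTT
  FTF.FT
  .F...F
  ......
  .....F
Step 4: 6 trees catch fire, 7 burn out
  TTTFTT
  F.F.FT
  .F...F
  ......
  ......
  ......

TTTFTT
F.F.FT
.F...F
......
......
......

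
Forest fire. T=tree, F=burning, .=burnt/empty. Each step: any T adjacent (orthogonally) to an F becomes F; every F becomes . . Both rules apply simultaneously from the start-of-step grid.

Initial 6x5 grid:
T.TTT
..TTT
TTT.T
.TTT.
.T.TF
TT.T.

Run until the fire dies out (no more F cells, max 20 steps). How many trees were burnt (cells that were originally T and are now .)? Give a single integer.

Step 1: +1 fires, +1 burnt (F count now 1)
Step 2: +2 fires, +1 burnt (F count now 2)
Step 3: +1 fires, +2 burnt (F count now 1)
Step 4: +2 fires, +1 burnt (F count now 2)
Step 5: +3 fires, +2 burnt (F count now 3)
Step 6: +4 fires, +3 burnt (F count now 4)
Step 7: +3 fires, +4 burnt (F count now 3)
Step 8: +2 fires, +3 burnt (F count now 2)
Step 9: +0 fires, +2 burnt (F count now 0)
Fire out after step 9
Initially T: 19, now '.': 29
Total burnt (originally-T cells now '.'): 18

Answer: 18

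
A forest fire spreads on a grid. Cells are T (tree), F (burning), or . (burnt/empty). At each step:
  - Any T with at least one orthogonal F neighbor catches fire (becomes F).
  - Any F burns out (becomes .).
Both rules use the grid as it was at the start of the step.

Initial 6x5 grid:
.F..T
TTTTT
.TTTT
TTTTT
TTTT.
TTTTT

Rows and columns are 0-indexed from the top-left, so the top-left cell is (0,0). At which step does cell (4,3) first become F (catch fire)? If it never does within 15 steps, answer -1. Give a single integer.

Step 1: cell (4,3)='T' (+1 fires, +1 burnt)
Step 2: cell (4,3)='T' (+3 fires, +1 burnt)
Step 3: cell (4,3)='T' (+3 fires, +3 burnt)
Step 4: cell (4,3)='T' (+5 fires, +3 burnt)
Step 5: cell (4,3)='T' (+6 fires, +5 burnt)
Step 6: cell (4,3)='F' (+4 fires, +6 burnt)
  -> target ignites at step 6
Step 7: cell (4,3)='.' (+1 fires, +4 burnt)
Step 8: cell (4,3)='.' (+1 fires, +1 burnt)
Step 9: cell (4,3)='.' (+0 fires, +1 burnt)
  fire out at step 9

6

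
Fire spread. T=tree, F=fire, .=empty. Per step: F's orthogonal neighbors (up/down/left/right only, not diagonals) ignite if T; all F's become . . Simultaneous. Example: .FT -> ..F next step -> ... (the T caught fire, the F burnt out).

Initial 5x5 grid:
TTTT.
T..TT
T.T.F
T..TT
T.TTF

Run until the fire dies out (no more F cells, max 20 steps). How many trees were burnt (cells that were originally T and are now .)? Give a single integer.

Answer: 14

Derivation:
Step 1: +3 fires, +2 burnt (F count now 3)
Step 2: +3 fires, +3 burnt (F count now 3)
Step 3: +1 fires, +3 burnt (F count now 1)
Step 4: +1 fires, +1 burnt (F count now 1)
Step 5: +1 fires, +1 burnt (F count now 1)
Step 6: +1 fires, +1 burnt (F count now 1)
Step 7: +1 fires, +1 burnt (F count now 1)
Step 8: +1 fires, +1 burnt (F count now 1)
Step 9: +1 fires, +1 burnt (F count now 1)
Step 10: +1 fires, +1 burnt (F count now 1)
Step 11: +0 fires, +1 burnt (F count now 0)
Fire out after step 11
Initially T: 15, now '.': 24
Total burnt (originally-T cells now '.'): 14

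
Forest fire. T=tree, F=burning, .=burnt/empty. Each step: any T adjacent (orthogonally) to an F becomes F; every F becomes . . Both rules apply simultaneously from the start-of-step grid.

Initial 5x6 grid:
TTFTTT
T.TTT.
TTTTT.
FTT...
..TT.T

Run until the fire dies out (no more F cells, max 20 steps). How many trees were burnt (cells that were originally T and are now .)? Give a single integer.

Step 1: +5 fires, +2 burnt (F count now 5)
Step 2: +7 fires, +5 burnt (F count now 7)
Step 3: +4 fires, +7 burnt (F count now 4)
Step 4: +2 fires, +4 burnt (F count now 2)
Step 5: +0 fires, +2 burnt (F count now 0)
Fire out after step 5
Initially T: 19, now '.': 29
Total burnt (originally-T cells now '.'): 18

Answer: 18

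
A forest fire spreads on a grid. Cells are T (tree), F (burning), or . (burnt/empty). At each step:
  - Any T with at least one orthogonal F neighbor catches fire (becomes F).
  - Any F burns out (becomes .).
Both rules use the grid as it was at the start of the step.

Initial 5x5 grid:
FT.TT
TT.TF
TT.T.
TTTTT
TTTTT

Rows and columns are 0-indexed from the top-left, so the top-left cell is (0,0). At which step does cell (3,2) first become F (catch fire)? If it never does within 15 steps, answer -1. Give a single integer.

Step 1: cell (3,2)='T' (+4 fires, +2 burnt)
Step 2: cell (3,2)='T' (+4 fires, +4 burnt)
Step 3: cell (3,2)='T' (+3 fires, +4 burnt)
Step 4: cell (3,2)='F' (+5 fires, +3 burnt)
  -> target ignites at step 4
Step 5: cell (3,2)='.' (+3 fires, +5 burnt)
Step 6: cell (3,2)='.' (+0 fires, +3 burnt)
  fire out at step 6

4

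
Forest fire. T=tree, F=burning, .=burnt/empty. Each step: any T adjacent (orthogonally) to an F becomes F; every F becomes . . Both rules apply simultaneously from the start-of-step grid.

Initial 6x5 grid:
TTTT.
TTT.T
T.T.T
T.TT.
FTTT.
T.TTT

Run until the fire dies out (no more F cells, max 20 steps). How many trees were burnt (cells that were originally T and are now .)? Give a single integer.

Step 1: +3 fires, +1 burnt (F count now 3)
Step 2: +2 fires, +3 burnt (F count now 2)
Step 3: +4 fires, +2 burnt (F count now 4)
Step 4: +5 fires, +4 burnt (F count now 5)
Step 5: +3 fires, +5 burnt (F count now 3)
Step 6: +1 fires, +3 burnt (F count now 1)
Step 7: +1 fires, +1 burnt (F count now 1)
Step 8: +0 fires, +1 burnt (F count now 0)
Fire out after step 8
Initially T: 21, now '.': 28
Total burnt (originally-T cells now '.'): 19

Answer: 19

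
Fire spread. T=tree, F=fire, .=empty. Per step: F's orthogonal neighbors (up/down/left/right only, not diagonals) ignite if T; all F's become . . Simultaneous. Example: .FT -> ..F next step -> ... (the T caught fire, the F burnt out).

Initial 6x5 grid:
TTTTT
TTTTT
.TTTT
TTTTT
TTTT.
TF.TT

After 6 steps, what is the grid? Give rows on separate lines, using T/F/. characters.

Step 1: 2 trees catch fire, 1 burn out
  TTTTT
  TTTTT
  .TTTT
  TTTTT
  TFTT.
  F..TT
Step 2: 3 trees catch fire, 2 burn out
  TTTTT
  TTTTT
  .TTTT
  TFTTT
  F.FT.
  ...TT
Step 3: 4 trees catch fire, 3 burn out
  TTTTT
  TTTTT
  .FTTT
  F.FTT
  ...F.
  ...TT
Step 4: 4 trees catch fire, 4 burn out
  TTTTT
  TFTTT
  ..FTT
  ...FT
  .....
  ...FT
Step 5: 6 trees catch fire, 4 burn out
  TFTTT
  F.FTT
  ...FT
  ....F
  .....
  ....F
Step 6: 4 trees catch fire, 6 burn out
  F.FTT
  ...FT
  ....F
  .....
  .....
  .....

F.FTT
...FT
....F
.....
.....
.....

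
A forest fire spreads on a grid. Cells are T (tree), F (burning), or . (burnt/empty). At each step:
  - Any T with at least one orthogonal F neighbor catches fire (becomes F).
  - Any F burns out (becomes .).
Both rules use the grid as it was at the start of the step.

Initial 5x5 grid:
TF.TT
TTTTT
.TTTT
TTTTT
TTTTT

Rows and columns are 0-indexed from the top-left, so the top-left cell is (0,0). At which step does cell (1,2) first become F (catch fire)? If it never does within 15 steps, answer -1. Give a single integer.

Step 1: cell (1,2)='T' (+2 fires, +1 burnt)
Step 2: cell (1,2)='F' (+3 fires, +2 burnt)
  -> target ignites at step 2
Step 3: cell (1,2)='.' (+3 fires, +3 burnt)
Step 4: cell (1,2)='.' (+6 fires, +3 burnt)
Step 5: cell (1,2)='.' (+5 fires, +6 burnt)
Step 6: cell (1,2)='.' (+2 fires, +5 burnt)
Step 7: cell (1,2)='.' (+1 fires, +2 burnt)
Step 8: cell (1,2)='.' (+0 fires, +1 burnt)
  fire out at step 8

2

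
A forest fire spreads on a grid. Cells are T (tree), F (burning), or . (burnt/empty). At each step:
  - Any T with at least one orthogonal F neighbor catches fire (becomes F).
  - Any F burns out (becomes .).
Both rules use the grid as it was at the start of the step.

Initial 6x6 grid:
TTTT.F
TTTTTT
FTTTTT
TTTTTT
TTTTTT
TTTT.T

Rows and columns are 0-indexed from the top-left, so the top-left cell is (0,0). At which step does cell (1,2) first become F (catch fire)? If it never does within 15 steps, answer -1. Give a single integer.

Step 1: cell (1,2)='T' (+4 fires, +2 burnt)
Step 2: cell (1,2)='T' (+7 fires, +4 burnt)
Step 3: cell (1,2)='F' (+9 fires, +7 burnt)
  -> target ignites at step 3
Step 4: cell (1,2)='.' (+7 fires, +9 burnt)
Step 5: cell (1,2)='.' (+4 fires, +7 burnt)
Step 6: cell (1,2)='.' (+1 fires, +4 burnt)
Step 7: cell (1,2)='.' (+0 fires, +1 burnt)
  fire out at step 7

3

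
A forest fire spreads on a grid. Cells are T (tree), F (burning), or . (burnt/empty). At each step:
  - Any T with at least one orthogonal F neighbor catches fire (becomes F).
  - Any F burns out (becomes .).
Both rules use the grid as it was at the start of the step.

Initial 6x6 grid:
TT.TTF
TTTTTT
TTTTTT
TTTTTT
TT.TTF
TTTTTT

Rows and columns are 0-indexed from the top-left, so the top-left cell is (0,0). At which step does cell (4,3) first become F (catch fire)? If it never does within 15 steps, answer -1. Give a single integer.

Step 1: cell (4,3)='T' (+5 fires, +2 burnt)
Step 2: cell (4,3)='F' (+6 fires, +5 burnt)
  -> target ignites at step 2
Step 3: cell (4,3)='.' (+4 fires, +6 burnt)
Step 4: cell (4,3)='.' (+4 fires, +4 burnt)
Step 5: cell (4,3)='.' (+4 fires, +4 burnt)
Step 6: cell (4,3)='.' (+6 fires, +4 burnt)
Step 7: cell (4,3)='.' (+3 fires, +6 burnt)
Step 8: cell (4,3)='.' (+0 fires, +3 burnt)
  fire out at step 8

2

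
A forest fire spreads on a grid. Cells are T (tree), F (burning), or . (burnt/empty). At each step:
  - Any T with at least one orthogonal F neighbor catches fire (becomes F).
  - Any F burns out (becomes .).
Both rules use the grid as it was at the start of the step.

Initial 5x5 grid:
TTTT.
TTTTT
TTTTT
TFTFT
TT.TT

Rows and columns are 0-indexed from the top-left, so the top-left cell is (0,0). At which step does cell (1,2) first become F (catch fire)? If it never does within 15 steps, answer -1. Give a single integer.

Step 1: cell (1,2)='T' (+7 fires, +2 burnt)
Step 2: cell (1,2)='T' (+7 fires, +7 burnt)
Step 3: cell (1,2)='F' (+5 fires, +7 burnt)
  -> target ignites at step 3
Step 4: cell (1,2)='.' (+2 fires, +5 burnt)
Step 5: cell (1,2)='.' (+0 fires, +2 burnt)
  fire out at step 5

3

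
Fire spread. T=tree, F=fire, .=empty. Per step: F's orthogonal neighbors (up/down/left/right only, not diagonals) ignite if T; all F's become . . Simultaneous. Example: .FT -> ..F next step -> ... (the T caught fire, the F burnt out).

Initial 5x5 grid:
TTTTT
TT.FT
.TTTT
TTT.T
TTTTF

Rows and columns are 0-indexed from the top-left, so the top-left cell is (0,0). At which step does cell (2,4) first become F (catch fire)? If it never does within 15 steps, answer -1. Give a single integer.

Step 1: cell (2,4)='T' (+5 fires, +2 burnt)
Step 2: cell (2,4)='F' (+5 fires, +5 burnt)
  -> target ignites at step 2
Step 3: cell (2,4)='.' (+4 fires, +5 burnt)
Step 4: cell (2,4)='.' (+4 fires, +4 burnt)
Step 5: cell (2,4)='.' (+2 fires, +4 burnt)
Step 6: cell (2,4)='.' (+0 fires, +2 burnt)
  fire out at step 6

2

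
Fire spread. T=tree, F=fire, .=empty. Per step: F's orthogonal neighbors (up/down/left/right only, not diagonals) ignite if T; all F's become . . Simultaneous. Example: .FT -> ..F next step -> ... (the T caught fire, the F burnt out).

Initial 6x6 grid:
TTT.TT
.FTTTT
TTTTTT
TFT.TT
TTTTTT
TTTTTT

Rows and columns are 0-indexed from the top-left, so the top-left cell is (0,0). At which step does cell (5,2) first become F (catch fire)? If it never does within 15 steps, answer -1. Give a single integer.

Step 1: cell (5,2)='T' (+6 fires, +2 burnt)
Step 2: cell (5,2)='T' (+8 fires, +6 burnt)
Step 3: cell (5,2)='F' (+5 fires, +8 burnt)
  -> target ignites at step 3
Step 4: cell (5,2)='.' (+5 fires, +5 burnt)
Step 5: cell (5,2)='.' (+5 fires, +5 burnt)
Step 6: cell (5,2)='.' (+2 fires, +5 burnt)
Step 7: cell (5,2)='.' (+0 fires, +2 burnt)
  fire out at step 7

3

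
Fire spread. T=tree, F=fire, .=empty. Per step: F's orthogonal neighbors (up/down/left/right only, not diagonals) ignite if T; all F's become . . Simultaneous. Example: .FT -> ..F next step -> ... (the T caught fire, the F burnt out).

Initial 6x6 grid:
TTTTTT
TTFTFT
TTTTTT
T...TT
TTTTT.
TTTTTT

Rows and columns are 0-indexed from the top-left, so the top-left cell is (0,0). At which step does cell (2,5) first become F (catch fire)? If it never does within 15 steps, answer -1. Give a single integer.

Step 1: cell (2,5)='T' (+7 fires, +2 burnt)
Step 2: cell (2,5)='F' (+8 fires, +7 burnt)
  -> target ignites at step 2
Step 3: cell (2,5)='.' (+4 fires, +8 burnt)
Step 4: cell (2,5)='.' (+3 fires, +4 burnt)
Step 5: cell (2,5)='.' (+4 fires, +3 burnt)
Step 6: cell (2,5)='.' (+3 fires, +4 burnt)
Step 7: cell (2,5)='.' (+1 fires, +3 burnt)
Step 8: cell (2,5)='.' (+0 fires, +1 burnt)
  fire out at step 8

2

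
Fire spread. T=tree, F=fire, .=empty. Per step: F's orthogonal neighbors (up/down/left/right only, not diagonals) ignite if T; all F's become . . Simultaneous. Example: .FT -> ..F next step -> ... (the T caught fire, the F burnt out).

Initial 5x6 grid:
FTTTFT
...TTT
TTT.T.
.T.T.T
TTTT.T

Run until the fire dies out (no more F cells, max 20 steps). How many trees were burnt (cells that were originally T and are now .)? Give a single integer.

Answer: 8

Derivation:
Step 1: +4 fires, +2 burnt (F count now 4)
Step 2: +4 fires, +4 burnt (F count now 4)
Step 3: +0 fires, +4 burnt (F count now 0)
Fire out after step 3
Initially T: 19, now '.': 19
Total burnt (originally-T cells now '.'): 8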